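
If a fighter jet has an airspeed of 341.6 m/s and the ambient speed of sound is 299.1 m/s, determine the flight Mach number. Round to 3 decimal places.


Step 1: M = V / a = 341.6 / 299.1
Step 2: M = 1.142

1.142


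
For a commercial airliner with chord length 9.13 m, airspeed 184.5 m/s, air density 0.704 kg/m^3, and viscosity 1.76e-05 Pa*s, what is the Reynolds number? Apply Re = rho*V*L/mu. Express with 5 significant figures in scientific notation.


Step 1: Numerator = rho * V * L = 0.704 * 184.5 * 9.13 = 1185.87744
Step 2: Re = 1185.87744 / 1.76e-05
Step 3: Re = 6.7379e+07

6.7379e+07


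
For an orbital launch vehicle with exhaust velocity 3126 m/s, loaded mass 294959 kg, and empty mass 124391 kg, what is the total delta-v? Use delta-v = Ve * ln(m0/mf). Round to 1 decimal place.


Step 1: Mass ratio m0/mf = 294959 / 124391 = 2.371225
Step 2: ln(2.371225) = 0.863407
Step 3: delta-v = 3126 * 0.863407 = 2699.0 m/s

2699.0


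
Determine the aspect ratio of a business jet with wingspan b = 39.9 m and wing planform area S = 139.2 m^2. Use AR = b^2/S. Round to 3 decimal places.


Step 1: b^2 = 39.9^2 = 1592.01
Step 2: AR = 1592.01 / 139.2 = 11.437

11.437


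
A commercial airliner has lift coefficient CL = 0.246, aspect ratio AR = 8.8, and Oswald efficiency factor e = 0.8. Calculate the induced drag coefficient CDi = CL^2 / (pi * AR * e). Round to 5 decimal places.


Step 1: CL^2 = 0.246^2 = 0.060516
Step 2: pi * AR * e = 3.14159 * 8.8 * 0.8 = 22.116812
Step 3: CDi = 0.060516 / 22.116812 = 0.00274

0.00274


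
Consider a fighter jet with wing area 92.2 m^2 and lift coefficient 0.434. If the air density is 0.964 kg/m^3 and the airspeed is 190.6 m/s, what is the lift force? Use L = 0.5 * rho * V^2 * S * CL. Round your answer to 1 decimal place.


Step 1: Calculate dynamic pressure q = 0.5 * 0.964 * 190.6^2 = 0.5 * 0.964 * 36328.36 = 17510.2695 Pa
Step 2: Multiply by wing area and lift coefficient: L = 17510.2695 * 92.2 * 0.434
Step 3: L = 1614446.8497 * 0.434 = 700669.9 N

700669.9


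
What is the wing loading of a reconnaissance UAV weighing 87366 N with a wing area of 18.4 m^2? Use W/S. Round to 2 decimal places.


Step 1: Wing loading = W / S = 87366 / 18.4
Step 2: Wing loading = 4748.15 N/m^2

4748.15


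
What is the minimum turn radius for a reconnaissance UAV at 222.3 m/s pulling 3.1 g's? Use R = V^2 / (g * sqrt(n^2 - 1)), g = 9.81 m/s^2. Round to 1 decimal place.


Step 1: V^2 = 222.3^2 = 49417.29
Step 2: n^2 - 1 = 3.1^2 - 1 = 8.61
Step 3: sqrt(8.61) = 2.93428
Step 4: R = 49417.29 / (9.81 * 2.93428) = 1716.8 m

1716.8


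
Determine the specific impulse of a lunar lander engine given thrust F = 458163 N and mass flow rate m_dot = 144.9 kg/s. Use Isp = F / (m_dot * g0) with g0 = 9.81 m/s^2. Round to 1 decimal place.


Step 1: m_dot * g0 = 144.9 * 9.81 = 1421.47
Step 2: Isp = 458163 / 1421.47 = 322.3 s

322.3


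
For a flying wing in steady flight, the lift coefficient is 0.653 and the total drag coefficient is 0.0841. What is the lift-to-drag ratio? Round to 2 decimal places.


Step 1: L/D = CL / CD = 0.653 / 0.0841
Step 2: L/D = 7.76

7.76


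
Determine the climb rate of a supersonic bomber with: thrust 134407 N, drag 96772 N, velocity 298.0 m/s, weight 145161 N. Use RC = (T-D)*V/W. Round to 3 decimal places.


Step 1: Excess thrust = T - D = 134407 - 96772 = 37635 N
Step 2: Excess power = 37635 * 298.0 = 11215230.0 W
Step 3: RC = 11215230.0 / 145161 = 77.261 m/s

77.261


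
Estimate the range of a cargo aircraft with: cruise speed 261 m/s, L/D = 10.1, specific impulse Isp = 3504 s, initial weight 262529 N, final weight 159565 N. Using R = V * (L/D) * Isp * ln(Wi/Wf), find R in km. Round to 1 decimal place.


Step 1: Coefficient = V * (L/D) * Isp = 261 * 10.1 * 3504 = 9236894.4 m
Step 2: Wi/Wf = 262529 / 159565 = 1.645279
Step 3: ln(1.645279) = 0.49791
Step 4: R = 9236894.4 * 0.49791 = 4599143.8 m = 4599.1 km

4599.1


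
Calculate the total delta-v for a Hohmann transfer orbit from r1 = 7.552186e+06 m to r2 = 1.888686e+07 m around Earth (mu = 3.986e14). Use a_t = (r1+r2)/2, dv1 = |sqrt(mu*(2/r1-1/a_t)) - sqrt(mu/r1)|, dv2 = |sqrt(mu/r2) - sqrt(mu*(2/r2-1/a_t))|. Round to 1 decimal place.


Step 1: Transfer semi-major axis a_t = (7.552186e+06 + 1.888686e+07) / 2 = 1.321952e+07 m
Step 2: v1 (circular at r1) = sqrt(mu/r1) = 7264.94 m/s
Step 3: v_t1 = sqrt(mu*(2/r1 - 1/a_t)) = 8683.69 m/s
Step 4: dv1 = |8683.69 - 7264.94| = 1418.75 m/s
Step 5: v2 (circular at r2) = 4593.98 m/s, v_t2 = 3472.3 m/s
Step 6: dv2 = |4593.98 - 3472.3| = 1121.68 m/s
Step 7: Total delta-v = 1418.75 + 1121.68 = 2540.4 m/s

2540.4


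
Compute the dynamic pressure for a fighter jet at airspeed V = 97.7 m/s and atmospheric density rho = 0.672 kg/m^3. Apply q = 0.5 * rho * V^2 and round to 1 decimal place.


Step 1: V^2 = 97.7^2 = 9545.29
Step 2: q = 0.5 * 0.672 * 9545.29
Step 3: q = 3207.2 Pa

3207.2


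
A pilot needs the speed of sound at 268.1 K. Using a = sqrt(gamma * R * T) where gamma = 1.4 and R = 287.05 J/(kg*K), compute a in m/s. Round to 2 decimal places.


Step 1: gamma * R * T = 1.4 * 287.05 * 268.1 = 107741.347
Step 2: a = sqrt(107741.347) = 328.24 m/s

328.24


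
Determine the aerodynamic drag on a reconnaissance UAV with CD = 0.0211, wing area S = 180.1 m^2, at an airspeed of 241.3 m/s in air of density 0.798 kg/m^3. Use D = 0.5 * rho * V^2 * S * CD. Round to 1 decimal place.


Step 1: Dynamic pressure q = 0.5 * 0.798 * 241.3^2 = 23232.0503 Pa
Step 2: Drag D = q * S * CD = 23232.0503 * 180.1 * 0.0211
Step 3: D = 88284.3 N

88284.3


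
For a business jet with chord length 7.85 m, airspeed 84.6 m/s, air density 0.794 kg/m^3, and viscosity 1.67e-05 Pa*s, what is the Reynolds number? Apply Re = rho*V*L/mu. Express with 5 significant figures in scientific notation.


Step 1: Numerator = rho * V * L = 0.794 * 84.6 * 7.85 = 527.30334
Step 2: Re = 527.30334 / 1.67e-05
Step 3: Re = 3.1575e+07

3.1575e+07


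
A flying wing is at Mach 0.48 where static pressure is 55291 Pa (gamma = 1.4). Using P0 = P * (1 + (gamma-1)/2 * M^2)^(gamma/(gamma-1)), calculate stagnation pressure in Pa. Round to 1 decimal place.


Step 1: (gamma-1)/2 * M^2 = 0.2 * 0.2304 = 0.04608
Step 2: 1 + 0.04608 = 1.04608
Step 3: Exponent gamma/(gamma-1) = 3.5
Step 4: P0 = 55291 * 1.04608^3.5 = 64733.9 Pa

64733.9


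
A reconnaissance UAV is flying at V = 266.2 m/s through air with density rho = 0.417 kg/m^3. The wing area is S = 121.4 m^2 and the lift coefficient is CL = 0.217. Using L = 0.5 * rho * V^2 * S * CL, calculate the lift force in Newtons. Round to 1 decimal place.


Step 1: Calculate dynamic pressure q = 0.5 * 0.417 * 266.2^2 = 0.5 * 0.417 * 70862.44 = 14774.8187 Pa
Step 2: Multiply by wing area and lift coefficient: L = 14774.8187 * 121.4 * 0.217
Step 3: L = 1793662.995 * 0.217 = 389224.9 N

389224.9


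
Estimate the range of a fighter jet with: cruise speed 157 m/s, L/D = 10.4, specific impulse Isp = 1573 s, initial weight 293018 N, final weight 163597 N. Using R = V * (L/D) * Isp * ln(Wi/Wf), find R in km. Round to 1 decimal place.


Step 1: Coefficient = V * (L/D) * Isp = 157 * 10.4 * 1573 = 2568394.4 m
Step 2: Wi/Wf = 293018 / 163597 = 1.791096
Step 3: ln(1.791096) = 0.582828
Step 4: R = 2568394.4 * 0.582828 = 1496932.1 m = 1496.9 km

1496.9


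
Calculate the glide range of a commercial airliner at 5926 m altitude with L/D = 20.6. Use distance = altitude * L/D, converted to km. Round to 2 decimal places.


Step 1: Glide distance = altitude * L/D = 5926 * 20.6 = 122075.6 m
Step 2: Convert to km: 122075.6 / 1000 = 122.08 km

122.08


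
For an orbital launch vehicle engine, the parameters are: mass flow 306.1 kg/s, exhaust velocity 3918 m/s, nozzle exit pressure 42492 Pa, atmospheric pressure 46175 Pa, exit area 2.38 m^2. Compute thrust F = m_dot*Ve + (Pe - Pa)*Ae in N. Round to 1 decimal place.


Step 1: Momentum thrust = m_dot * Ve = 306.1 * 3918 = 1199299.8 N
Step 2: Pressure thrust = (Pe - Pa) * Ae = (42492 - 46175) * 2.38 = -8765.54 N
Step 3: Total thrust F = 1199299.8 + -8765.54 = 1190534.3 N

1190534.3


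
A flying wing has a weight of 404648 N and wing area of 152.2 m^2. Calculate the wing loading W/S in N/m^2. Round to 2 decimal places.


Step 1: Wing loading = W / S = 404648 / 152.2
Step 2: Wing loading = 2658.66 N/m^2

2658.66


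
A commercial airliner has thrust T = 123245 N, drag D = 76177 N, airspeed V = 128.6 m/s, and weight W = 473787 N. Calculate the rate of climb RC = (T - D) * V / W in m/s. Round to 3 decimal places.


Step 1: Excess thrust = T - D = 123245 - 76177 = 47068 N
Step 2: Excess power = 47068 * 128.6 = 6052944.8 W
Step 3: RC = 6052944.8 / 473787 = 12.776 m/s

12.776


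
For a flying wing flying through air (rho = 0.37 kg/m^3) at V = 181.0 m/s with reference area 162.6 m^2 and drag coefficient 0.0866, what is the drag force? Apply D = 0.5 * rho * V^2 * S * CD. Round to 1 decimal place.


Step 1: Dynamic pressure q = 0.5 * 0.37 * 181.0^2 = 6060.785 Pa
Step 2: Drag D = q * S * CD = 6060.785 * 162.6 * 0.0866
Step 3: D = 85342.9 N

85342.9


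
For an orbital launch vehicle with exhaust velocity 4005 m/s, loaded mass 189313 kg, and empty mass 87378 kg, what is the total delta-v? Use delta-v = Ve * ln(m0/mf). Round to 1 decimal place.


Step 1: Mass ratio m0/mf = 189313 / 87378 = 2.166598
Step 2: ln(2.166598) = 0.773158
Step 3: delta-v = 4005 * 0.773158 = 3096.5 m/s

3096.5


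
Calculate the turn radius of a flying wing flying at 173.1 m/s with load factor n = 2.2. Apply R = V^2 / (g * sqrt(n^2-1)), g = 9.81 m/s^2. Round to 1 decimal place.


Step 1: V^2 = 173.1^2 = 29963.61
Step 2: n^2 - 1 = 2.2^2 - 1 = 3.84
Step 3: sqrt(3.84) = 1.959592
Step 4: R = 29963.61 / (9.81 * 1.959592) = 1558.7 m

1558.7


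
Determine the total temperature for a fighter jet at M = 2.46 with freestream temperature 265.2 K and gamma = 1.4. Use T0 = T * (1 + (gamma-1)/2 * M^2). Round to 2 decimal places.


Step 1: (gamma-1)/2 = 0.2
Step 2: M^2 = 6.0516
Step 3: 1 + 0.2 * 6.0516 = 2.21032
Step 4: T0 = 265.2 * 2.21032 = 586.18 K

586.18


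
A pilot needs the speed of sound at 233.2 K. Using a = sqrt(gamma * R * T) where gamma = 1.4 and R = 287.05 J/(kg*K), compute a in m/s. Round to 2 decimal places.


Step 1: gamma * R * T = 1.4 * 287.05 * 233.2 = 93716.084
Step 2: a = sqrt(93716.084) = 306.13 m/s

306.13


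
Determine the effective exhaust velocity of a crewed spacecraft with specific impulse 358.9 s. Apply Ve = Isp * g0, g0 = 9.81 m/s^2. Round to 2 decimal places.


Step 1: Ve = Isp * g0 = 358.9 * 9.81
Step 2: Ve = 3520.81 m/s

3520.81


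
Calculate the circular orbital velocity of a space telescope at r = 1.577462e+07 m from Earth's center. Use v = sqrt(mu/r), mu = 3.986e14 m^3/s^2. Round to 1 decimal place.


Step 1: mu / r = 3.986e14 / 1.577462e+07 = 25268437.5281
Step 2: v = sqrt(25268437.5281) = 5026.8 m/s

5026.8


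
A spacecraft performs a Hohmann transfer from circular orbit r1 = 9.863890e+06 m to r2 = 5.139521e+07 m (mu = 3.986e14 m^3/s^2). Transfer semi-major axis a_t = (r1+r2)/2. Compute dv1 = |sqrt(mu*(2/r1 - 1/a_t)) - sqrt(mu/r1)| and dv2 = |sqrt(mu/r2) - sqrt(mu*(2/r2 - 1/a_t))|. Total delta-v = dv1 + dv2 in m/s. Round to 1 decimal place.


Step 1: Transfer semi-major axis a_t = (9.863890e+06 + 5.139521e+07) / 2 = 3.062955e+07 m
Step 2: v1 (circular at r1) = sqrt(mu/r1) = 6356.89 m/s
Step 3: v_t1 = sqrt(mu*(2/r1 - 1/a_t)) = 8234.47 m/s
Step 4: dv1 = |8234.47 - 6356.89| = 1877.58 m/s
Step 5: v2 (circular at r2) = 2784.89 m/s, v_t2 = 1580.38 m/s
Step 6: dv2 = |2784.89 - 1580.38| = 1204.51 m/s
Step 7: Total delta-v = 1877.58 + 1204.51 = 3082.1 m/s

3082.1


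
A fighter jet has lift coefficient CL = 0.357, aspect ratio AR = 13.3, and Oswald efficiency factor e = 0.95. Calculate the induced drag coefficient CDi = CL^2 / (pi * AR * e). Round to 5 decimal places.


Step 1: CL^2 = 0.357^2 = 0.127449
Step 2: pi * AR * e = 3.14159 * 13.3 * 0.95 = 39.694023
Step 3: CDi = 0.127449 / 39.694023 = 0.00321

0.00321


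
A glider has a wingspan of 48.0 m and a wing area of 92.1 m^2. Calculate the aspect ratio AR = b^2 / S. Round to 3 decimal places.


Step 1: b^2 = 48.0^2 = 2304.0
Step 2: AR = 2304.0 / 92.1 = 25.016

25.016


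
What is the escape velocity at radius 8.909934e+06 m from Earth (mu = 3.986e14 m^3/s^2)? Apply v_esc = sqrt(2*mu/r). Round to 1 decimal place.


Step 1: 2*mu/r = 2 * 3.986e14 / 8.909934e+06 = 89473165.57
Step 2: v_esc = sqrt(89473165.57) = 9459.0 m/s

9459.0


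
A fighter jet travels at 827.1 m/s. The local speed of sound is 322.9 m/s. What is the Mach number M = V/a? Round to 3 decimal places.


Step 1: M = V / a = 827.1 / 322.9
Step 2: M = 2.561

2.561


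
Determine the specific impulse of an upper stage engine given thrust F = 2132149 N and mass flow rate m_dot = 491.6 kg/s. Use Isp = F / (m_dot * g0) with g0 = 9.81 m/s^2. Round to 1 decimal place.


Step 1: m_dot * g0 = 491.6 * 9.81 = 4822.6
Step 2: Isp = 2132149 / 4822.6 = 442.1 s

442.1


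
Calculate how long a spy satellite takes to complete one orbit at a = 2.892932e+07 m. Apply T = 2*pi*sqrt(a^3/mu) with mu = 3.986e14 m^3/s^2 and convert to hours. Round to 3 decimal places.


Step 1: a^3 / mu = 2.421111e+22 / 3.986e14 = 6.074036e+07
Step 2: sqrt(6.074036e+07) = 7793.6104 s
Step 3: T = 2*pi * 7793.6104 = 48968.7 s
Step 4: T in hours = 48968.7 / 3600 = 13.602 hours

13.602


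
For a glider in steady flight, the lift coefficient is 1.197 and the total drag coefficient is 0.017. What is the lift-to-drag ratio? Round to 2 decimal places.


Step 1: L/D = CL / CD = 1.197 / 0.017
Step 2: L/D = 70.41

70.41


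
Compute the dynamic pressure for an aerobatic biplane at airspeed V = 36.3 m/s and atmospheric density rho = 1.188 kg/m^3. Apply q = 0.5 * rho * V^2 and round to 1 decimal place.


Step 1: V^2 = 36.3^2 = 1317.69
Step 2: q = 0.5 * 1.188 * 1317.69
Step 3: q = 782.7 Pa

782.7


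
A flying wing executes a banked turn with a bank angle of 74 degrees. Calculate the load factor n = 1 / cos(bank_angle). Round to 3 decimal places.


Step 1: Convert 74 degrees to radians = 1.291544
Step 2: cos(74 deg) = 0.275637
Step 3: n = 1 / 0.275637 = 3.628

3.628


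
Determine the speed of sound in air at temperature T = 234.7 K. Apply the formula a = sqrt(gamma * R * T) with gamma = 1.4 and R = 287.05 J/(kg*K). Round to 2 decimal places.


Step 1: gamma * R * T = 1.4 * 287.05 * 234.7 = 94318.889
Step 2: a = sqrt(94318.889) = 307.11 m/s

307.11


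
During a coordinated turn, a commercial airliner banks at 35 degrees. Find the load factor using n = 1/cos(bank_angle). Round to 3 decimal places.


Step 1: Convert 35 degrees to radians = 0.610865
Step 2: cos(35 deg) = 0.819152
Step 3: n = 1 / 0.819152 = 1.221

1.221


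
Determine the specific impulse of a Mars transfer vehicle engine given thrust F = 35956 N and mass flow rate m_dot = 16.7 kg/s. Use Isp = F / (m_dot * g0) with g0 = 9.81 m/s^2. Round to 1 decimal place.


Step 1: m_dot * g0 = 16.7 * 9.81 = 163.83
Step 2: Isp = 35956 / 163.83 = 219.5 s

219.5


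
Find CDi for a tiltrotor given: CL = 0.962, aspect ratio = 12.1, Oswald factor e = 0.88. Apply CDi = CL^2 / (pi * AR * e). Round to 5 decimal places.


Step 1: CL^2 = 0.962^2 = 0.925444
Step 2: pi * AR * e = 3.14159 * 12.1 * 0.88 = 33.451679
Step 3: CDi = 0.925444 / 33.451679 = 0.02767

0.02767


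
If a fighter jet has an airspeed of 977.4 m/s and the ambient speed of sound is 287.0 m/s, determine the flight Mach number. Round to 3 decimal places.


Step 1: M = V / a = 977.4 / 287.0
Step 2: M = 3.406

3.406


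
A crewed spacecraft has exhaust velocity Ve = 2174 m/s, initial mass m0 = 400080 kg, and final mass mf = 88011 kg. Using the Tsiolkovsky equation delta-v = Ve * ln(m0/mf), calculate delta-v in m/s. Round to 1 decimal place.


Step 1: Mass ratio m0/mf = 400080 / 88011 = 4.545795
Step 2: ln(4.545795) = 1.514203
Step 3: delta-v = 2174 * 1.514203 = 3291.9 m/s

3291.9


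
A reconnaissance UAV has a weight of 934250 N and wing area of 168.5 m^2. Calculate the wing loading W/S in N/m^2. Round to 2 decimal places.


Step 1: Wing loading = W / S = 934250 / 168.5
Step 2: Wing loading = 5544.51 N/m^2

5544.51


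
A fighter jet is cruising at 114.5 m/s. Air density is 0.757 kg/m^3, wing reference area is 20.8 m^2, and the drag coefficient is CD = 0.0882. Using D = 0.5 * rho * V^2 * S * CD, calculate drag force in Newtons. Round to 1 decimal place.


Step 1: Dynamic pressure q = 0.5 * 0.757 * 114.5^2 = 4962.2296 Pa
Step 2: Drag D = q * S * CD = 4962.2296 * 20.8 * 0.0882
Step 3: D = 9103.5 N

9103.5


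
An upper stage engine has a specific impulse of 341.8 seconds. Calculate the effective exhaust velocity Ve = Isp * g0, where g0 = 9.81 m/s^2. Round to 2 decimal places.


Step 1: Ve = Isp * g0 = 341.8 * 9.81
Step 2: Ve = 3353.06 m/s

3353.06


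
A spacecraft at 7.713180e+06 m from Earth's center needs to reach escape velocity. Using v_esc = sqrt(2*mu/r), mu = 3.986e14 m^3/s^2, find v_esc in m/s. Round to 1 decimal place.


Step 1: 2*mu/r = 2 * 3.986e14 / 7.713180e+06 = 103355555.037
Step 2: v_esc = sqrt(103355555.037) = 10166.4 m/s

10166.4


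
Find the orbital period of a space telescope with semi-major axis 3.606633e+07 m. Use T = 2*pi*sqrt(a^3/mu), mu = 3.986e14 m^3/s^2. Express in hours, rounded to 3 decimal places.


Step 1: a^3 / mu = 4.691437e+22 / 3.986e14 = 1.176979e+08
Step 2: sqrt(1.176979e+08) = 10848.8644 s
Step 3: T = 2*pi * 10848.8644 = 68165.43 s
Step 4: T in hours = 68165.43 / 3600 = 18.935 hours

18.935


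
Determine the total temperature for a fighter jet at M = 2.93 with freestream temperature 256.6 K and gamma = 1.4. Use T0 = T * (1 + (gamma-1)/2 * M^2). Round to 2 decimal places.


Step 1: (gamma-1)/2 = 0.2
Step 2: M^2 = 8.5849
Step 3: 1 + 0.2 * 8.5849 = 2.71698
Step 4: T0 = 256.6 * 2.71698 = 697.18 K

697.18


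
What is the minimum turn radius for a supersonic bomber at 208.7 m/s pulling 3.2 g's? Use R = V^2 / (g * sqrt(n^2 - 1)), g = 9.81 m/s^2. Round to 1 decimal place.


Step 1: V^2 = 208.7^2 = 43555.69
Step 2: n^2 - 1 = 3.2^2 - 1 = 9.24
Step 3: sqrt(9.24) = 3.039737
Step 4: R = 43555.69 / (9.81 * 3.039737) = 1460.6 m

1460.6


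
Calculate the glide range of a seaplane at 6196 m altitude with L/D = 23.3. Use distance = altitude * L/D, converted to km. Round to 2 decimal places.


Step 1: Glide distance = altitude * L/D = 6196 * 23.3 = 144366.8 m
Step 2: Convert to km: 144366.8 / 1000 = 144.37 km

144.37


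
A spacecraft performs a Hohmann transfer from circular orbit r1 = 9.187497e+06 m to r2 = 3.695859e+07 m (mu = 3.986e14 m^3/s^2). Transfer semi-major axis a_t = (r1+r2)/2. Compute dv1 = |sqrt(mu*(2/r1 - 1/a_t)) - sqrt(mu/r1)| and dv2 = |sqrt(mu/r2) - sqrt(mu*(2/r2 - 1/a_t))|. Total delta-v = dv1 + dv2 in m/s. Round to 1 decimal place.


Step 1: Transfer semi-major axis a_t = (9.187497e+06 + 3.695859e+07) / 2 = 2.307304e+07 m
Step 2: v1 (circular at r1) = sqrt(mu/r1) = 6586.73 m/s
Step 3: v_t1 = sqrt(mu*(2/r1 - 1/a_t)) = 8336.34 m/s
Step 4: dv1 = |8336.34 - 6586.73| = 1749.6 m/s
Step 5: v2 (circular at r2) = 3284.06 m/s, v_t2 = 2072.32 m/s
Step 6: dv2 = |3284.06 - 2072.32| = 1211.74 m/s
Step 7: Total delta-v = 1749.6 + 1211.74 = 2961.3 m/s

2961.3


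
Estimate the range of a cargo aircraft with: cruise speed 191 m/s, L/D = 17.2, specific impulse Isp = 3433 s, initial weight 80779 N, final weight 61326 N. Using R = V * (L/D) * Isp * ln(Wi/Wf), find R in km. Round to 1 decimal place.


Step 1: Coefficient = V * (L/D) * Isp = 191 * 17.2 * 3433 = 11278091.6 m
Step 2: Wi/Wf = 80779 / 61326 = 1.317206
Step 3: ln(1.317206) = 0.275513
Step 4: R = 11278091.6 * 0.275513 = 3107262.4 m = 3107.3 km

3107.3


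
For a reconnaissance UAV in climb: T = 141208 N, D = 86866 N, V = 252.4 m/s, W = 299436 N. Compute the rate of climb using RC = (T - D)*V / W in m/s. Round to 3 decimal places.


Step 1: Excess thrust = T - D = 141208 - 86866 = 54342 N
Step 2: Excess power = 54342 * 252.4 = 13715920.8 W
Step 3: RC = 13715920.8 / 299436 = 45.806 m/s

45.806


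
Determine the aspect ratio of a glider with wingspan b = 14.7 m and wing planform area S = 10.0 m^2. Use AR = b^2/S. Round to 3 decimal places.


Step 1: b^2 = 14.7^2 = 216.09
Step 2: AR = 216.09 / 10.0 = 21.609

21.609


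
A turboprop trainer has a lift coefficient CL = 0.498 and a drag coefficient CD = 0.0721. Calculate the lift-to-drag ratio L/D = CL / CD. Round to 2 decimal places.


Step 1: L/D = CL / CD = 0.498 / 0.0721
Step 2: L/D = 6.91

6.91


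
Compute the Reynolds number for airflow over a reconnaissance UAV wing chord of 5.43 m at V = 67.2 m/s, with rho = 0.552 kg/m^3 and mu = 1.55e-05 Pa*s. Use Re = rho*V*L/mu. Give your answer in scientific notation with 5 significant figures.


Step 1: Numerator = rho * V * L = 0.552 * 67.2 * 5.43 = 201.422592
Step 2: Re = 201.422592 / 1.55e-05
Step 3: Re = 1.2995e+07

1.2995e+07


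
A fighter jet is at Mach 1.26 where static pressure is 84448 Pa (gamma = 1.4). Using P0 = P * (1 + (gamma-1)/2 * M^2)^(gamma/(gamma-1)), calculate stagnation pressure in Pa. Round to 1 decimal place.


Step 1: (gamma-1)/2 * M^2 = 0.2 * 1.5876 = 0.31752
Step 2: 1 + 0.31752 = 1.31752
Step 3: Exponent gamma/(gamma-1) = 3.5
Step 4: P0 = 84448 * 1.31752^3.5 = 221686.7 Pa

221686.7


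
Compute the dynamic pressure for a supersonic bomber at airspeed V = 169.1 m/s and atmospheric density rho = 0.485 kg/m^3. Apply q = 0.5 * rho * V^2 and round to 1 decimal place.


Step 1: V^2 = 169.1^2 = 28594.81
Step 2: q = 0.5 * 0.485 * 28594.81
Step 3: q = 6934.2 Pa

6934.2


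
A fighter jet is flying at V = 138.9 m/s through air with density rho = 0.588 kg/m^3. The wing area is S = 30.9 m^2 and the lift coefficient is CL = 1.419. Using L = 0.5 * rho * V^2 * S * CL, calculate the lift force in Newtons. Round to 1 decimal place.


Step 1: Calculate dynamic pressure q = 0.5 * 0.588 * 138.9^2 = 0.5 * 0.588 * 19293.21 = 5672.2037 Pa
Step 2: Multiply by wing area and lift coefficient: L = 5672.2037 * 30.9 * 1.419
Step 3: L = 175271.0956 * 1.419 = 248709.7 N

248709.7


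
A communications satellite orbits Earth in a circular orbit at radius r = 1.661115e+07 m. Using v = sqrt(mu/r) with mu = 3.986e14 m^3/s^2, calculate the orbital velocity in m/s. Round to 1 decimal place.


Step 1: mu / r = 3.986e14 / 1.661115e+07 = 23995930.4443
Step 2: v = sqrt(23995930.4443) = 4898.6 m/s

4898.6


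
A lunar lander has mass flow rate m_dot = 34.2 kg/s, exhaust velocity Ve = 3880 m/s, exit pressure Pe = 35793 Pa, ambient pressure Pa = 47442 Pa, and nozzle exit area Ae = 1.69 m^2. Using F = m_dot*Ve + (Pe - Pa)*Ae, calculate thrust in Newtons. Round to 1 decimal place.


Step 1: Momentum thrust = m_dot * Ve = 34.2 * 3880 = 132696.0 N
Step 2: Pressure thrust = (Pe - Pa) * Ae = (35793 - 47442) * 1.69 = -19686.81 N
Step 3: Total thrust F = 132696.0 + -19686.81 = 113009.2 N

113009.2


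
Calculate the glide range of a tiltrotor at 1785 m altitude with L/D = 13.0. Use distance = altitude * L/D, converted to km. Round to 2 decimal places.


Step 1: Glide distance = altitude * L/D = 1785 * 13.0 = 23205.0 m
Step 2: Convert to km: 23205.0 / 1000 = 23.21 km

23.21


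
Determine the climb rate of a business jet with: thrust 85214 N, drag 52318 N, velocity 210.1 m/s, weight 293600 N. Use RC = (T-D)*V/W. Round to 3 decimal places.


Step 1: Excess thrust = T - D = 85214 - 52318 = 32896 N
Step 2: Excess power = 32896 * 210.1 = 6911449.6 W
Step 3: RC = 6911449.6 / 293600 = 23.540 m/s

23.540


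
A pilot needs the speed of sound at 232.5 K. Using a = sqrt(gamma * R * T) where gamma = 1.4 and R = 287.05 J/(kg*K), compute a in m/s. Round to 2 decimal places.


Step 1: gamma * R * T = 1.4 * 287.05 * 232.5 = 93434.775
Step 2: a = sqrt(93434.775) = 305.67 m/s

305.67


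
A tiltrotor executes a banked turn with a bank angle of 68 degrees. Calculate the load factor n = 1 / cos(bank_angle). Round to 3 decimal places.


Step 1: Convert 68 degrees to radians = 1.186824
Step 2: cos(68 deg) = 0.374607
Step 3: n = 1 / 0.374607 = 2.669

2.669


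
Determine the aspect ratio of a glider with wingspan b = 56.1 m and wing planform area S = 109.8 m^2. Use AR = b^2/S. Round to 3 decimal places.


Step 1: b^2 = 56.1^2 = 3147.21
Step 2: AR = 3147.21 / 109.8 = 28.663

28.663


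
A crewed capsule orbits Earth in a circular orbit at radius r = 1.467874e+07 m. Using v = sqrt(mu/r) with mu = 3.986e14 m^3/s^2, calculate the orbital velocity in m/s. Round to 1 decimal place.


Step 1: mu / r = 3.986e14 / 1.467874e+07 = 27154919.2914
Step 2: v = sqrt(27154919.2914) = 5211.0 m/s

5211.0


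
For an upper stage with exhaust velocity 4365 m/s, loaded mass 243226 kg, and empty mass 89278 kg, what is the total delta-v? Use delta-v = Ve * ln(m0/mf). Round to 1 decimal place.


Step 1: Mass ratio m0/mf = 243226 / 89278 = 2.724367
Step 2: ln(2.724367) = 1.002236
Step 3: delta-v = 4365 * 1.002236 = 4374.8 m/s

4374.8


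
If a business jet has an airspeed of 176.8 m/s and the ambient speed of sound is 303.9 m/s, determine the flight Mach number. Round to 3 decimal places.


Step 1: M = V / a = 176.8 / 303.9
Step 2: M = 0.582

0.582


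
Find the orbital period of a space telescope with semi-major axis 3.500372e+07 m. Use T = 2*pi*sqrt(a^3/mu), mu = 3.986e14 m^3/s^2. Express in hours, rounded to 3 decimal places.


Step 1: a^3 / mu = 4.288867e+22 / 3.986e14 = 1.075983e+08
Step 2: sqrt(1.075983e+08) = 10372.9588 s
Step 3: T = 2*pi * 10372.9588 = 65175.22 s
Step 4: T in hours = 65175.22 / 3600 = 18.104 hours

18.104


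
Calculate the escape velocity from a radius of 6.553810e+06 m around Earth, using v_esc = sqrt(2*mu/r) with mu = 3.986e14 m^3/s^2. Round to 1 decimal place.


Step 1: 2*mu/r = 2 * 3.986e14 / 6.553810e+06 = 121639168.6668
Step 2: v_esc = sqrt(121639168.6668) = 11029.0 m/s

11029.0


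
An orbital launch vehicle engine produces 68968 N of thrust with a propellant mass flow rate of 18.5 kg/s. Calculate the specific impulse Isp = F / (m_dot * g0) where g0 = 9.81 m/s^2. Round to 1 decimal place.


Step 1: m_dot * g0 = 18.5 * 9.81 = 181.49
Step 2: Isp = 68968 / 181.49 = 380.0 s

380.0


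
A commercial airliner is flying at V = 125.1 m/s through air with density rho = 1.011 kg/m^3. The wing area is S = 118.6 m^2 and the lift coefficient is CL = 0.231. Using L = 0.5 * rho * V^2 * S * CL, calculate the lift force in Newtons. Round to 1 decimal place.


Step 1: Calculate dynamic pressure q = 0.5 * 1.011 * 125.1^2 = 0.5 * 1.011 * 15650.01 = 7911.0801 Pa
Step 2: Multiply by wing area and lift coefficient: L = 7911.0801 * 118.6 * 0.231
Step 3: L = 938254.0945 * 0.231 = 216736.7 N

216736.7


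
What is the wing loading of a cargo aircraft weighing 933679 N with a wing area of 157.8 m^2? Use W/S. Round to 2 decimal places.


Step 1: Wing loading = W / S = 933679 / 157.8
Step 2: Wing loading = 5916.85 N/m^2

5916.85


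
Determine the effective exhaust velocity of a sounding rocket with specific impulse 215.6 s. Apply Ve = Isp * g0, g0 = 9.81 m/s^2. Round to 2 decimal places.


Step 1: Ve = Isp * g0 = 215.6 * 9.81
Step 2: Ve = 2115.04 m/s

2115.04


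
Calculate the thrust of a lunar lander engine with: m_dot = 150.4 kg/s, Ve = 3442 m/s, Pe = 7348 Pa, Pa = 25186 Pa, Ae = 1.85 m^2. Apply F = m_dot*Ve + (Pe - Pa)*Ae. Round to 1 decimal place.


Step 1: Momentum thrust = m_dot * Ve = 150.4 * 3442 = 517676.8 N
Step 2: Pressure thrust = (Pe - Pa) * Ae = (7348 - 25186) * 1.85 = -33000.30 N
Step 3: Total thrust F = 517676.8 + -33000.30 = 484676.5 N

484676.5


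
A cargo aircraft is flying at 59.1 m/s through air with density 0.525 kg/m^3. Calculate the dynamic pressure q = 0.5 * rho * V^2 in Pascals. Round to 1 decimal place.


Step 1: V^2 = 59.1^2 = 3492.81
Step 2: q = 0.5 * 0.525 * 3492.81
Step 3: q = 916.9 Pa

916.9


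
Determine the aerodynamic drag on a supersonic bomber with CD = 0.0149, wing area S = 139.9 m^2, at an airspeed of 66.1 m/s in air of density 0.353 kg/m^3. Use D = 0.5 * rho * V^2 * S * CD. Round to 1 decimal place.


Step 1: Dynamic pressure q = 0.5 * 0.353 * 66.1^2 = 771.1656 Pa
Step 2: Drag D = q * S * CD = 771.1656 * 139.9 * 0.0149
Step 3: D = 1607.5 N

1607.5


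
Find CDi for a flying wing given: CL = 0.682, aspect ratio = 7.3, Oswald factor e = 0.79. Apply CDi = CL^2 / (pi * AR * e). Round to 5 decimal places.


Step 1: CL^2 = 0.682^2 = 0.465124
Step 2: pi * AR * e = 3.14159 * 7.3 * 0.79 = 18.117565
Step 3: CDi = 0.465124 / 18.117565 = 0.02567

0.02567


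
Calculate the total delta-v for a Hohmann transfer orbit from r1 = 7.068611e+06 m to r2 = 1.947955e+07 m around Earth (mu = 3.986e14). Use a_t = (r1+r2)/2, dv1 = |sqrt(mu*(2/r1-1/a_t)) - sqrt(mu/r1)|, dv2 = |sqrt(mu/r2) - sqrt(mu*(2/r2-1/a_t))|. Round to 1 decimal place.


Step 1: Transfer semi-major axis a_t = (7.068611e+06 + 1.947955e+07) / 2 = 1.327408e+07 m
Step 2: v1 (circular at r1) = sqrt(mu/r1) = 7509.34 m/s
Step 3: v_t1 = sqrt(mu*(2/r1 - 1/a_t)) = 9096.8 m/s
Step 4: dv1 = |9096.8 - 7509.34| = 1587.47 m/s
Step 5: v2 (circular at r2) = 4523.55 m/s, v_t2 = 3300.99 m/s
Step 6: dv2 = |4523.55 - 3300.99| = 1222.56 m/s
Step 7: Total delta-v = 1587.47 + 1222.56 = 2810.0 m/s

2810.0


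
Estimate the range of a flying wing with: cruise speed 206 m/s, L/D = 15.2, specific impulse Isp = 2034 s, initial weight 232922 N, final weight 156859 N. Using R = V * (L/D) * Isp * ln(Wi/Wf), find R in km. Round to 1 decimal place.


Step 1: Coefficient = V * (L/D) * Isp = 206 * 15.2 * 2034 = 6368860.8 m
Step 2: Wi/Wf = 232922 / 156859 = 1.484913
Step 3: ln(1.484913) = 0.395356
Step 4: R = 6368860.8 * 0.395356 = 2517969.4 m = 2518.0 km

2518.0


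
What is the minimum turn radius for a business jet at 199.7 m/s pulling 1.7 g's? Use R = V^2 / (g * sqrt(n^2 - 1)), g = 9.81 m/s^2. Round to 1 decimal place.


Step 1: V^2 = 199.7^2 = 39880.09
Step 2: n^2 - 1 = 1.7^2 - 1 = 1.89
Step 3: sqrt(1.89) = 1.374773
Step 4: R = 39880.09 / (9.81 * 1.374773) = 2957.0 m

2957.0


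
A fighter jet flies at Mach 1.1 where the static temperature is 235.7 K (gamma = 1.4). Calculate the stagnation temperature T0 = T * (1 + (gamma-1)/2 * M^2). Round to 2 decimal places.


Step 1: (gamma-1)/2 = 0.2
Step 2: M^2 = 1.21
Step 3: 1 + 0.2 * 1.21 = 1.242
Step 4: T0 = 235.7 * 1.242 = 292.74 K

292.74


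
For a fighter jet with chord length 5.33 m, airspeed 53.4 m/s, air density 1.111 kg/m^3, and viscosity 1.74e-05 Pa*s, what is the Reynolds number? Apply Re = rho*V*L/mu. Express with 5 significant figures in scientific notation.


Step 1: Numerator = rho * V * L = 1.111 * 53.4 * 5.33 = 316.215042
Step 2: Re = 316.215042 / 1.74e-05
Step 3: Re = 1.8173e+07

1.8173e+07


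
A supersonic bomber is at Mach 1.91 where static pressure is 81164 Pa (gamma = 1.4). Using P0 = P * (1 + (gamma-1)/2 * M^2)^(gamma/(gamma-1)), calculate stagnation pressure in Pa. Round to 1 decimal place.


Step 1: (gamma-1)/2 * M^2 = 0.2 * 3.6481 = 0.72962
Step 2: 1 + 0.72962 = 1.72962
Step 3: Exponent gamma/(gamma-1) = 3.5
Step 4: P0 = 81164 * 1.72962^3.5 = 552320.1 Pa

552320.1


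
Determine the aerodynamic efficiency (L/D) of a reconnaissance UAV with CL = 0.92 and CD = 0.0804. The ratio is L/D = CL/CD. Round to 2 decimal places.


Step 1: L/D = CL / CD = 0.92 / 0.0804
Step 2: L/D = 11.44

11.44


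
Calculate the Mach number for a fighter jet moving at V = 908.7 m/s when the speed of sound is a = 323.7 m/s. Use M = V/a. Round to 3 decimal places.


Step 1: M = V / a = 908.7 / 323.7
Step 2: M = 2.807

2.807


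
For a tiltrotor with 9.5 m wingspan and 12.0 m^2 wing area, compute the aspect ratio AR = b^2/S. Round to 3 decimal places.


Step 1: b^2 = 9.5^2 = 90.25
Step 2: AR = 90.25 / 12.0 = 7.521

7.521


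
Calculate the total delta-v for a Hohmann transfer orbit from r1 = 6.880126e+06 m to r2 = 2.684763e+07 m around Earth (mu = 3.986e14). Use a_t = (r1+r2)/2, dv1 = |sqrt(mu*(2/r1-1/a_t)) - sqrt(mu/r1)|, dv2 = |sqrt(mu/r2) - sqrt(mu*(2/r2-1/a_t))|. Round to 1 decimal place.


Step 1: Transfer semi-major axis a_t = (6.880126e+06 + 2.684763e+07) / 2 = 1.686388e+07 m
Step 2: v1 (circular at r1) = sqrt(mu/r1) = 7611.5 m/s
Step 3: v_t1 = sqrt(mu*(2/r1 - 1/a_t)) = 9603.84 m/s
Step 4: dv1 = |9603.84 - 7611.5| = 1992.33 m/s
Step 5: v2 (circular at r2) = 3853.15 m/s, v_t2 = 2461.13 m/s
Step 6: dv2 = |3853.15 - 2461.13| = 1392.01 m/s
Step 7: Total delta-v = 1992.33 + 1392.01 = 3384.3 m/s

3384.3


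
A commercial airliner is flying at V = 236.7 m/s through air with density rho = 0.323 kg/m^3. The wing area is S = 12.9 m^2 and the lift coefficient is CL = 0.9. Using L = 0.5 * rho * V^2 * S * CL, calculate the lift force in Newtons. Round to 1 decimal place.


Step 1: Calculate dynamic pressure q = 0.5 * 0.323 * 236.7^2 = 0.5 * 0.323 * 56026.89 = 9048.3427 Pa
Step 2: Multiply by wing area and lift coefficient: L = 9048.3427 * 12.9 * 0.9
Step 3: L = 116723.6213 * 0.9 = 105051.3 N

105051.3


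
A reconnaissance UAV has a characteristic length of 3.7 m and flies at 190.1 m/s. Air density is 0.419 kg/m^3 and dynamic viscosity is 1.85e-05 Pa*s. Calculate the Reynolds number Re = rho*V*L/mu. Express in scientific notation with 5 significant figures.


Step 1: Numerator = rho * V * L = 0.419 * 190.1 * 3.7 = 294.71203
Step 2: Re = 294.71203 / 1.85e-05
Step 3: Re = 1.5930e+07

1.5930e+07


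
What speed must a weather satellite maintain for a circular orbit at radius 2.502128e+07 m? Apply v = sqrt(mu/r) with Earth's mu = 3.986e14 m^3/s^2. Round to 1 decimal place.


Step 1: mu / r = 3.986e14 / 2.502128e+07 = 15930440.0095
Step 2: v = sqrt(15930440.0095) = 3991.3 m/s

3991.3


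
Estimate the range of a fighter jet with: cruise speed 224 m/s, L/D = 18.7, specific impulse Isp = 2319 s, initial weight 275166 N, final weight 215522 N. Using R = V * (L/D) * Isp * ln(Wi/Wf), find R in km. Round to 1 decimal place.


Step 1: Coefficient = V * (L/D) * Isp = 224 * 18.7 * 2319 = 9713827.2 m
Step 2: Wi/Wf = 275166 / 215522 = 1.276742
Step 3: ln(1.276742) = 0.244312
Step 4: R = 9713827.2 * 0.244312 = 2373200.3 m = 2373.2 km

2373.2


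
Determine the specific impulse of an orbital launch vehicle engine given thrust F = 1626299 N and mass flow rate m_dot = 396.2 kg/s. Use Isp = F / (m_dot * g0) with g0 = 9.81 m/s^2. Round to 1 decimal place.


Step 1: m_dot * g0 = 396.2 * 9.81 = 3886.72
Step 2: Isp = 1626299 / 3886.72 = 418.4 s

418.4


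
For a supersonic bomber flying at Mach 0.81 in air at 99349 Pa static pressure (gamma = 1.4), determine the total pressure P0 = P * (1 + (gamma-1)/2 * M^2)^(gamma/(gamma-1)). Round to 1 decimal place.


Step 1: (gamma-1)/2 * M^2 = 0.2 * 0.6561 = 0.13122
Step 2: 1 + 0.13122 = 1.13122
Step 3: Exponent gamma/(gamma-1) = 3.5
Step 4: P0 = 99349 * 1.13122^3.5 = 152960.1 Pa

152960.1


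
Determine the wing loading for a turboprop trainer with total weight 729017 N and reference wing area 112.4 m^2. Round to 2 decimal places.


Step 1: Wing loading = W / S = 729017 / 112.4
Step 2: Wing loading = 6485.92 N/m^2

6485.92


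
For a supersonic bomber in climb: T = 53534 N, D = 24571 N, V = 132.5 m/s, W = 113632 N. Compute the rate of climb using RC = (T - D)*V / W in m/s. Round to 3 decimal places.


Step 1: Excess thrust = T - D = 53534 - 24571 = 28963 N
Step 2: Excess power = 28963 * 132.5 = 3837597.5 W
Step 3: RC = 3837597.5 / 113632 = 33.772 m/s

33.772


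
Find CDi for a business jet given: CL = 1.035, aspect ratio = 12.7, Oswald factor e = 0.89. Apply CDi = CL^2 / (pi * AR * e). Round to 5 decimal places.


Step 1: CL^2 = 1.035^2 = 1.071225
Step 2: pi * AR * e = 3.14159 * 12.7 * 0.89 = 35.509422
Step 3: CDi = 1.071225 / 35.509422 = 0.03017

0.03017


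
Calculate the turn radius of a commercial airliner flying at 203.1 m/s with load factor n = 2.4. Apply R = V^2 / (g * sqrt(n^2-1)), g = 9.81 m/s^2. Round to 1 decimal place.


Step 1: V^2 = 203.1^2 = 41249.61
Step 2: n^2 - 1 = 2.4^2 - 1 = 4.76
Step 3: sqrt(4.76) = 2.181742
Step 4: R = 41249.61 / (9.81 * 2.181742) = 1927.3 m

1927.3


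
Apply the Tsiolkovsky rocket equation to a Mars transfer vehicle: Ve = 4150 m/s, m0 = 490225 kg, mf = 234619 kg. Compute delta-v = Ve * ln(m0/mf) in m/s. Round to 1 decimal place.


Step 1: Mass ratio m0/mf = 490225 / 234619 = 2.089451
Step 2: ln(2.089451) = 0.736902
Step 3: delta-v = 4150 * 0.736902 = 3058.1 m/s

3058.1


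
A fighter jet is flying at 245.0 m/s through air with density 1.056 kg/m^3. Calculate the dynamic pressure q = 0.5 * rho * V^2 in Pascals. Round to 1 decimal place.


Step 1: V^2 = 245.0^2 = 60025.0
Step 2: q = 0.5 * 1.056 * 60025.0
Step 3: q = 31693.2 Pa

31693.2


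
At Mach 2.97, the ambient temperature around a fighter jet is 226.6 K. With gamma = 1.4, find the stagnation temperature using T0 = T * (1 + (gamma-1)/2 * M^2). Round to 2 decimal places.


Step 1: (gamma-1)/2 = 0.2
Step 2: M^2 = 8.8209
Step 3: 1 + 0.2 * 8.8209 = 2.76418
Step 4: T0 = 226.6 * 2.76418 = 626.36 K

626.36


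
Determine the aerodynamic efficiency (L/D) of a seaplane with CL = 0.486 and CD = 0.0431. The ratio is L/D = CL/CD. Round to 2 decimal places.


Step 1: L/D = CL / CD = 0.486 / 0.0431
Step 2: L/D = 11.28

11.28


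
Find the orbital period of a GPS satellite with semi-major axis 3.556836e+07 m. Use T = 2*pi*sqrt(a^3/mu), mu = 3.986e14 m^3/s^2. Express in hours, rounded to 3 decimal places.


Step 1: a^3 / mu = 4.499783e+22 / 3.986e14 = 1.128897e+08
Step 2: sqrt(1.128897e+08) = 10624.9554 s
Step 3: T = 2*pi * 10624.9554 = 66758.56 s
Step 4: T in hours = 66758.56 / 3600 = 18.544 hours

18.544


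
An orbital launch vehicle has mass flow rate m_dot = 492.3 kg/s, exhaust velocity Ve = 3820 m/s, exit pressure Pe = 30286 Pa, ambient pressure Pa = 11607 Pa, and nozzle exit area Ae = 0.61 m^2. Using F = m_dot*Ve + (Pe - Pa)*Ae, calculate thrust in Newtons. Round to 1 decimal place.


Step 1: Momentum thrust = m_dot * Ve = 492.3 * 3820 = 1880586.0 N
Step 2: Pressure thrust = (Pe - Pa) * Ae = (30286 - 11607) * 0.61 = 11394.19 N
Step 3: Total thrust F = 1880586.0 + 11394.19 = 1891980.2 N

1891980.2


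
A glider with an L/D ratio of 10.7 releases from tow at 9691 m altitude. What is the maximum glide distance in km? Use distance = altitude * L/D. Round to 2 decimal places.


Step 1: Glide distance = altitude * L/D = 9691 * 10.7 = 103693.7 m
Step 2: Convert to km: 103693.7 / 1000 = 103.69 km

103.69


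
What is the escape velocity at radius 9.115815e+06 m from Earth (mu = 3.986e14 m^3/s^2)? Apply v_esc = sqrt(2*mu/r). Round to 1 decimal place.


Step 1: 2*mu/r = 2 * 3.986e14 / 9.115815e+06 = 87452411.0022
Step 2: v_esc = sqrt(87452411.0022) = 9351.6 m/s

9351.6


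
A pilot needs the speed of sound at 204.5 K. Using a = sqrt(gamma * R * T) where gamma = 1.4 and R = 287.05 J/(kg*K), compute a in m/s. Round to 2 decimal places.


Step 1: gamma * R * T = 1.4 * 287.05 * 204.5 = 82182.415
Step 2: a = sqrt(82182.415) = 286.67 m/s

286.67


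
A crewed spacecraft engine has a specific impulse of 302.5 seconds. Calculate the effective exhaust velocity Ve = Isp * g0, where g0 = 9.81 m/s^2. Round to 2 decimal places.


Step 1: Ve = Isp * g0 = 302.5 * 9.81
Step 2: Ve = 2967.53 m/s

2967.53


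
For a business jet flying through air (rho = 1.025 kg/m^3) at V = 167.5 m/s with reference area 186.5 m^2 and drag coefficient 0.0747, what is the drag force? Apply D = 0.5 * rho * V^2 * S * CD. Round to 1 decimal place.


Step 1: Dynamic pressure q = 0.5 * 1.025 * 167.5^2 = 14378.8281 Pa
Step 2: Drag D = q * S * CD = 14378.8281 * 186.5 * 0.0747
Step 3: D = 200319.4 N

200319.4


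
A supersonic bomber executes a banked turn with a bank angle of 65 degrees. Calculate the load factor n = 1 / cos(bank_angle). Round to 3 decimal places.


Step 1: Convert 65 degrees to radians = 1.134464
Step 2: cos(65 deg) = 0.422618
Step 3: n = 1 / 0.422618 = 2.366

2.366
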